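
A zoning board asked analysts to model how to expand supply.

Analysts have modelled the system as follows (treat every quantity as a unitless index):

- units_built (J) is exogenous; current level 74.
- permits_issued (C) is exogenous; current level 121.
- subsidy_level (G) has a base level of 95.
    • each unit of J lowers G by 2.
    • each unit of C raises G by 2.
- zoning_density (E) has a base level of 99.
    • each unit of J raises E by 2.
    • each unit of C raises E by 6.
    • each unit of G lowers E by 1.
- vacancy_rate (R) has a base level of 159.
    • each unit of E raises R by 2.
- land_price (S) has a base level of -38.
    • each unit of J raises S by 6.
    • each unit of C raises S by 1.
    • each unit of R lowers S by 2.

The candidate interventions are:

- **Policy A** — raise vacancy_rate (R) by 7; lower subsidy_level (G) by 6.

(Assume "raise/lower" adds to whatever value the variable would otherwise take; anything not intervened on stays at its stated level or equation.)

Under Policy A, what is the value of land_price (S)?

-2965

Policy A (R + 7, G − 6):
  J = 74
  C = 121
  G = 95 − 2·74 + 2·121 (−6 from intervention) = 183
  E = 99 + 2·74 + 6·121 − 183 = 790
  R = 159 + 2·790 (+7 from intervention) = 1746
  S = -38 + 6·74 + 121 − 2·1746 = -2965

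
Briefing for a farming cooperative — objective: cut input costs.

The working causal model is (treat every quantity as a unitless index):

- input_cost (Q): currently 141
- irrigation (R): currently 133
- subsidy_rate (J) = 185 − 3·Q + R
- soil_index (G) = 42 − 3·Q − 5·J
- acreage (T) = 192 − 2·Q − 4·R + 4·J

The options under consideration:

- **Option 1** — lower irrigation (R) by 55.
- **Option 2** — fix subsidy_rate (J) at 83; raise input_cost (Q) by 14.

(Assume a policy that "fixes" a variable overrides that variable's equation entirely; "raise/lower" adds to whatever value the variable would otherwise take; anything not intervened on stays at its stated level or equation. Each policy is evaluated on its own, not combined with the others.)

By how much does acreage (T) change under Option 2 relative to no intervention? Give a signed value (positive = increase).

724

Baseline:
  Q = 141
  R = 133
  J = 185 − 3·141 + 133 = -105
  T = 192 − 2·141 − 4·133 + 4·(-105) = -1042
Option 2 (J := 83, Q + 14):
  Q = 141 + 14 = 155
  R = 133
  J = 83
  T = 192 − 2·155 − 4·133 + 4·83 = -318
Change in T: -318 − (-1042) = 724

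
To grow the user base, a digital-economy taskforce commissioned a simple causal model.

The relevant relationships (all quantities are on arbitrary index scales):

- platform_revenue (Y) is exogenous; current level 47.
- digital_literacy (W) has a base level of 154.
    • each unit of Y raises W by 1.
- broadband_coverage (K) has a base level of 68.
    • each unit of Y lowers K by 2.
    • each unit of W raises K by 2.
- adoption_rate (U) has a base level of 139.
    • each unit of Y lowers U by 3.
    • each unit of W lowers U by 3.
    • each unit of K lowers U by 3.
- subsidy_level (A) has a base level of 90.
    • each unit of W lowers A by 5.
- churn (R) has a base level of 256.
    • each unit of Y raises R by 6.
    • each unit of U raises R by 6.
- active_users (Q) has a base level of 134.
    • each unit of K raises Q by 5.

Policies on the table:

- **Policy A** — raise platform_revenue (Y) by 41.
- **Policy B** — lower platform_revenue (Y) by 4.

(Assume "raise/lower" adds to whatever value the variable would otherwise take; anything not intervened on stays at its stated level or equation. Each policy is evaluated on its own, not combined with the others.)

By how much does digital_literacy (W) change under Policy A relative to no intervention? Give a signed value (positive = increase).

41

Baseline:
  Y = 47
  W = 154 + 47 = 201
Policy A (Y + 41):
  Y = 47 + 41 = 88
  W = 154 + 88 = 242
Change in W: 242 − 201 = 41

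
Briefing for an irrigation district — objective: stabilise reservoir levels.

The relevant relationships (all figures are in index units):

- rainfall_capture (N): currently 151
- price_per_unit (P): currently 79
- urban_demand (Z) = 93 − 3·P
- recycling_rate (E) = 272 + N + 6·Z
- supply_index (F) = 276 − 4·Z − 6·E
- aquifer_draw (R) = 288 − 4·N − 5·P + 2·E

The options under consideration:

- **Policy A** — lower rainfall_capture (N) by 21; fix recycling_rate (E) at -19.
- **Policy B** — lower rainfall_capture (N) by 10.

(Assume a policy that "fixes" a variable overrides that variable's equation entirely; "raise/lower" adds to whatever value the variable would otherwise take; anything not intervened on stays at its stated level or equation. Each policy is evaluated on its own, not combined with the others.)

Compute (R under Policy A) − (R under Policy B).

908

Policy A (N − 21, E := -19):
  N = 151 − 21 = 130
  P = 79
  Z = 93 − 3·79 = -144
  E = -19
  R = 288 − 4·130 − 5·79 + 2·(-19) = -665
Policy B (N − 10):
  N = 151 − 10 = 141
  P = 79
  Z = 93 − 3·79 = -144
  E = 272 + 141 + 6·(-144) = -451
  R = 288 − 4·141 − 5·79 + 2·(-451) = -1573
R: -665 − (-1573) = 908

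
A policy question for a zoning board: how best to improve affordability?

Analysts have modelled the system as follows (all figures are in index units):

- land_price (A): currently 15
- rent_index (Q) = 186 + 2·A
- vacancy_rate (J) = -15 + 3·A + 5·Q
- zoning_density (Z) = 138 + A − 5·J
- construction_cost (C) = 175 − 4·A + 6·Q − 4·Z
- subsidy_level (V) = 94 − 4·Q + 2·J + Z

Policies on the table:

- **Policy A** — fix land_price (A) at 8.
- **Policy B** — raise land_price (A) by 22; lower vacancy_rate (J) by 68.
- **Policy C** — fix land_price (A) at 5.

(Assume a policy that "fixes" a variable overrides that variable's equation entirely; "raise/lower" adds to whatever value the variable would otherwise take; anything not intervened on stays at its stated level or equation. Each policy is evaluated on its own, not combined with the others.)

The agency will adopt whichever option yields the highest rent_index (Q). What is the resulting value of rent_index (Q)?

260

Policy A (A := 8):
  A = 8
  Q = 186 + 2·8 = 202
Policy B (A + 22, J − 68):
  A = 15 + 22 = 37
  Q = 186 + 2·37 = 260
Policy C (A := 5):
  A = 5
  Q = 186 + 2·5 = 196
Comparing — Policy A: Q=202, Policy B: Q=260, Policy C: Q=196. Highest is 260 (Policy B).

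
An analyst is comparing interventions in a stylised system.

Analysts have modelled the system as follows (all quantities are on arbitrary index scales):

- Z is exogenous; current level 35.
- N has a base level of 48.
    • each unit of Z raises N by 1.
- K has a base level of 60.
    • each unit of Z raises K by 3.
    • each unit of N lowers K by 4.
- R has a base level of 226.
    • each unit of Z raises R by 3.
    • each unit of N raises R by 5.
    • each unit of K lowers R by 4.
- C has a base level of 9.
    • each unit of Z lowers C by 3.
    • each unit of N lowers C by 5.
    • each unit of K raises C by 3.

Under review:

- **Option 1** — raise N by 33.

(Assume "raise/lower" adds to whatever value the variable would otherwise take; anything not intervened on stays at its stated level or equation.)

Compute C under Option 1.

-1573

Option 1 (N + 33):
  Z = 35
  N = 48 + 35 (+33 from intervention) = 116
  K = 60 + 3·35 − 4·116 = -299
  C = 9 − 3·35 − 5·116 + 3·(-299) = -1573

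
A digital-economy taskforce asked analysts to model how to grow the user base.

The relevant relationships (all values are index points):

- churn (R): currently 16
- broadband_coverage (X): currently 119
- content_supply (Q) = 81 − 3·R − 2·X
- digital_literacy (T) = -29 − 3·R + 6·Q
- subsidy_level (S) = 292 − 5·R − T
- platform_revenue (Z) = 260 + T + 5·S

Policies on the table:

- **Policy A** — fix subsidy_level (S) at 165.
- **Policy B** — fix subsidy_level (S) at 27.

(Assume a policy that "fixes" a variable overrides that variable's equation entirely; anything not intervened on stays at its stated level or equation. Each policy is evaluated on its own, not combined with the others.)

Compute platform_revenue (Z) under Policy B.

-912

Policy B (S := 27):
  R = 16
  X = 119
  Q = 81 − 3·16 − 2·119 = -205
  T = -29 − 3·16 + 6·(-205) = -1307
  S = 27
  Z = 260 + (-1307) + 5·27 = -912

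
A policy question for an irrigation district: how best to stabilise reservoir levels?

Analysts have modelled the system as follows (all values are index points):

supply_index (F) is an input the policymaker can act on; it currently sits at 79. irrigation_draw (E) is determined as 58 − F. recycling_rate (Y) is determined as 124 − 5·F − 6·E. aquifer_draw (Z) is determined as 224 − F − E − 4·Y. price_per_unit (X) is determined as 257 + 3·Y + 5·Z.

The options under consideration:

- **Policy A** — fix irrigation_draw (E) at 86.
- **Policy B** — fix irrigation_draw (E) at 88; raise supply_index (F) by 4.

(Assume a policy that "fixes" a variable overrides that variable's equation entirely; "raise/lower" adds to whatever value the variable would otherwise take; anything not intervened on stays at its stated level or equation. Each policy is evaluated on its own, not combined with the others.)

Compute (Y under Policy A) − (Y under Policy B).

32

Policy A (E := 86):
  F = 79
  E = 86
  Y = 124 − 5·79 − 6·86 = -787
Policy B (E := 88, F + 4):
  F = 79 + 4 = 83
  E = 88
  Y = 124 − 5·83 − 6·88 = -819
Y: -787 − (-819) = 32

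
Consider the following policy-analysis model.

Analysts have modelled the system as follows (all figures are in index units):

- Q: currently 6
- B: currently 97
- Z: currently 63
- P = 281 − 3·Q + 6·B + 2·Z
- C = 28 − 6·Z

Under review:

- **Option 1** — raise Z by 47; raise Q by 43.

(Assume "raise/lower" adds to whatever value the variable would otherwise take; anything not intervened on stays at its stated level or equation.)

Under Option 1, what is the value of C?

Option 1 (Z + 47, Q + 43):
  Z = 63 + 47 = 110
  C = 28 − 6·110 = -632

-632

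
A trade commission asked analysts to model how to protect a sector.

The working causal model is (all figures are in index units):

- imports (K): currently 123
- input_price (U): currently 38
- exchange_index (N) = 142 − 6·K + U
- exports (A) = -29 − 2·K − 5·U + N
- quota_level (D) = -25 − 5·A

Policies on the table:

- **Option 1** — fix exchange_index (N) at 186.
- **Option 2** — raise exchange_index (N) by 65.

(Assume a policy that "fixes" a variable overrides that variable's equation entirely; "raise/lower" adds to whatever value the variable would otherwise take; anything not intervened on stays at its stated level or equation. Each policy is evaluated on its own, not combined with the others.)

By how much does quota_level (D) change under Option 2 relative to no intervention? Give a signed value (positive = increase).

-325

Baseline:
  K = 123
  U = 38
  N = 142 − 6·123 + 38 = -558
  A = -29 − 2·123 − 5·38 + (-558) = -1023
  D = -25 − 5·(-1023) = 5090
Option 2 (N + 65):
  K = 123
  U = 38
  N = 142 − 6·123 + 38 (+65 from intervention) = -493
  A = -29 − 2·123 − 5·38 + (-493) = -958
  D = -25 − 5·(-958) = 4765
Change in D: 4765 − 5090 = -325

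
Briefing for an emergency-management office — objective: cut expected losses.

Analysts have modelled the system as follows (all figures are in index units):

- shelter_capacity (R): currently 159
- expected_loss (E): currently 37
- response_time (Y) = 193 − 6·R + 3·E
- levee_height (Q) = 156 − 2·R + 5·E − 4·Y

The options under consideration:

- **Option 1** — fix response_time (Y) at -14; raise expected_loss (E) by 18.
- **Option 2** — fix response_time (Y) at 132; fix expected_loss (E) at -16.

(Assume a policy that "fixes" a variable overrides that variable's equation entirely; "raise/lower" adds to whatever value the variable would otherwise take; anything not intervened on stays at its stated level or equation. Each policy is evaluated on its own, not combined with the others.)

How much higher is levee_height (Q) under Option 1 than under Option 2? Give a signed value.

939

Option 1 (Y := -14, E + 18):
  R = 159
  E = 37 + 18 = 55
  Y = -14
  Q = 156 − 2·159 + 5·55 − 4·(-14) = 169
Option 2 (Y := 132, E := -16):
  R = 159
  E = -16
  Y = 132
  Q = 156 − 2·159 + 5·(-16) − 4·132 = -770
Q: 169 − (-770) = 939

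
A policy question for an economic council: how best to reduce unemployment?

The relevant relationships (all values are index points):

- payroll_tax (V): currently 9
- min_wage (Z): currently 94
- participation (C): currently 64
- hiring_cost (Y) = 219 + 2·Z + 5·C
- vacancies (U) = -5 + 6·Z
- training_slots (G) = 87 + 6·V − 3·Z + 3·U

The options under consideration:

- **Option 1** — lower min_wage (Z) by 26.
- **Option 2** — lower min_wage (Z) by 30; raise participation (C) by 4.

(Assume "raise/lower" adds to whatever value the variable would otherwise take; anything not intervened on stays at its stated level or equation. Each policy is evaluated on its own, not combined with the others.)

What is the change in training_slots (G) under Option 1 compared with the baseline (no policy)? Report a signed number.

Baseline:
  V = 9
  Z = 94
  U = -5 + 6·94 = 559
  G = 87 + 6·9 − 3·94 + 3·559 = 1536
Option 1 (Z − 26):
  V = 9
  Z = 94 − 26 = 68
  U = -5 + 6·68 = 403
  G = 87 + 6·9 − 3·68 + 3·403 = 1146
Change in G: 1146 − 1536 = -390

-390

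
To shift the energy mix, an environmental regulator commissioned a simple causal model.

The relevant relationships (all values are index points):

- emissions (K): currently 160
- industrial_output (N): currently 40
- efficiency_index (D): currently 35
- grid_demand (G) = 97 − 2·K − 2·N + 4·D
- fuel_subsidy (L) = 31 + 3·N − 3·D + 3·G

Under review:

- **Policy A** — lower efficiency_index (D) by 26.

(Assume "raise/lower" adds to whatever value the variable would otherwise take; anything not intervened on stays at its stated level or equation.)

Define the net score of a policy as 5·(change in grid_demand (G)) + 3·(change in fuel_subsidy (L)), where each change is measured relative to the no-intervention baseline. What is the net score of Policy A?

Baseline:
  K = 160
  N = 40
  D = 35
  G = 97 − 2·160 − 2·40 + 4·35 = -163
  L = 31 + 3·40 − 3·35 + 3·(-163) = -443
Policy A (D − 26):
  K = 160
  N = 40
  D = 35 − 26 = 9
  G = 97 − 2·160 − 2·40 + 4·9 = -267
  L = 31 + 3·40 − 3·9 + 3·(-267) = -677
ΔG = -267 − (-163) = -104; ΔL = -677 − (-443) = -234
Score = 5·(-104) + 3·(-234) = -1222

-1222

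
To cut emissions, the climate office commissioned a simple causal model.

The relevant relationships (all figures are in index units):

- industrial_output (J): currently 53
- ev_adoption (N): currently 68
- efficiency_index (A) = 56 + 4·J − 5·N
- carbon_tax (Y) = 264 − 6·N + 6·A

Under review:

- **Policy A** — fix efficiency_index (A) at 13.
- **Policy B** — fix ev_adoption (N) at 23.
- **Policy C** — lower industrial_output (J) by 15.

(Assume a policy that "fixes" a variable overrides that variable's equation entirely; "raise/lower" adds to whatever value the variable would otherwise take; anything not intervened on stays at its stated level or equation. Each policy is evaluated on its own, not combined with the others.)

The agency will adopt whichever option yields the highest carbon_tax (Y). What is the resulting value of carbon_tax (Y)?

Policy A (A := 13):
  J = 53
  N = 68
  A = 13
  Y = 264 − 6·68 + 6·13 = -66
Policy B (N := 23):
  J = 53
  N = 23
  A = 56 + 4·53 − 5·23 = 153
  Y = 264 − 6·23 + 6·153 = 1044
Policy C (J − 15):
  J = 53 − 15 = 38
  N = 68
  A = 56 + 4·38 − 5·68 = -132
  Y = 264 − 6·68 + 6·(-132) = -936
Comparing — Policy A: Y=-66, Policy B: Y=1044, Policy C: Y=-936. Highest is 1044 (Policy B).

1044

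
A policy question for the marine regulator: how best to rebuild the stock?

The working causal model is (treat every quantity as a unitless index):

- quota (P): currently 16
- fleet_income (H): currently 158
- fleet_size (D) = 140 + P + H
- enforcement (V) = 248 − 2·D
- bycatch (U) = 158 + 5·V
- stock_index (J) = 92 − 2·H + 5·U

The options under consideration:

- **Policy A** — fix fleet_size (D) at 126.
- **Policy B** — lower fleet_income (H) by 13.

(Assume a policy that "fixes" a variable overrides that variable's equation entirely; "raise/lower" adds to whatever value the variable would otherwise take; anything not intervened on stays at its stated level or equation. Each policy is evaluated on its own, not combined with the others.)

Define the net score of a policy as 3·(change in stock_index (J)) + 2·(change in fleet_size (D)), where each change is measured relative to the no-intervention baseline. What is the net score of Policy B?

Baseline:
  P = 16
  H = 158
  D = 140 + 16 + 158 = 314
  V = 248 − 2·314 = -380
  U = 158 + 5·(-380) = -1742
  J = 92 − 2·158 + 5·(-1742) = -8934
Policy B (H − 13):
  P = 16
  H = 158 − 13 = 145
  D = 140 + 16 + 145 = 301
  V = 248 − 2·301 = -354
  U = 158 + 5·(-354) = -1612
  J = 92 − 2·145 + 5·(-1612) = -8258
ΔJ = -8258 − (-8934) = 676; ΔD = 301 − 314 = -13
Score = 3·676 + 2·(-13) = 2002

2002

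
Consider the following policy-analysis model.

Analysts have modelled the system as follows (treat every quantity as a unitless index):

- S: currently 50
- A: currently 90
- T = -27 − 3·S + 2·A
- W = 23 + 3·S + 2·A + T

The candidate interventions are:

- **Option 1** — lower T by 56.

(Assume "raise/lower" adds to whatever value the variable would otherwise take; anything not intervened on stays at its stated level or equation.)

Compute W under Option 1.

Option 1 (T − 56):
  S = 50
  A = 90
  T = -27 − 3·50 + 2·90 (−56 from intervention) = -53
  W = 23 + 3·50 + 2·90 + (-53) = 300

300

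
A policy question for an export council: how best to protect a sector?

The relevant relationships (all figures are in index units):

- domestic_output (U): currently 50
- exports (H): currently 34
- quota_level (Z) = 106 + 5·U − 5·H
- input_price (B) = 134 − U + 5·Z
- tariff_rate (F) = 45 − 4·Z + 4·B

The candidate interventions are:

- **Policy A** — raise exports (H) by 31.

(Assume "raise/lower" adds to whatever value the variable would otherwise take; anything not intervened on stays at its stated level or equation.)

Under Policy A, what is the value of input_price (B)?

239

Policy A (H + 31):
  U = 50
  H = 34 + 31 = 65
  Z = 106 + 5·50 − 5·65 = 31
  B = 134 − 50 + 5·31 = 239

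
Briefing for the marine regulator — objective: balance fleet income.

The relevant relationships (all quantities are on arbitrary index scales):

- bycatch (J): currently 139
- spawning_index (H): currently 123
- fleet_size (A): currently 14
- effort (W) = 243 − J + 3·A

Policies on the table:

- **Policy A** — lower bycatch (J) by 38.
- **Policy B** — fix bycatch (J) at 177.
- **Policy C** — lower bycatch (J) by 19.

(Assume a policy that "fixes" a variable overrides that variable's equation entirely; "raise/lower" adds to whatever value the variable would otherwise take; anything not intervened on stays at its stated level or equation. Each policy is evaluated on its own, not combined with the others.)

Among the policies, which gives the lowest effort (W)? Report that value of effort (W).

108

Policy A (J − 38):
  J = 139 − 38 = 101
  A = 14
  W = 243 − 101 + 3·14 = 184
Policy B (J := 177):
  J = 177
  A = 14
  W = 243 − 177 + 3·14 = 108
Policy C (J − 19):
  J = 139 − 19 = 120
  A = 14
  W = 243 − 120 + 3·14 = 165
Comparing — Policy A: W=184, Policy B: W=108, Policy C: W=165. Lowest is 108 (Policy B).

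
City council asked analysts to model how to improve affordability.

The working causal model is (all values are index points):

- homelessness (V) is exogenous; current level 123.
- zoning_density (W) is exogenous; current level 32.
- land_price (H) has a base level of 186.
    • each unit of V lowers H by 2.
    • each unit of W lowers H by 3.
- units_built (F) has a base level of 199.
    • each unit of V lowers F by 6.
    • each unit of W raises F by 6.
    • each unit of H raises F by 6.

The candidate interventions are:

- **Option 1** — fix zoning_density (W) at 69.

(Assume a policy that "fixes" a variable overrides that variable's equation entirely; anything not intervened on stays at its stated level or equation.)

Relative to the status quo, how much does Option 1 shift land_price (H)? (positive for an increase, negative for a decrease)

-111

Baseline:
  V = 123
  W = 32
  H = 186 − 2·123 − 3·32 = -156
Option 1 (W := 69):
  V = 123
  W = 69
  H = 186 − 2·123 − 3·69 = -267
Change in H: -267 − (-156) = -111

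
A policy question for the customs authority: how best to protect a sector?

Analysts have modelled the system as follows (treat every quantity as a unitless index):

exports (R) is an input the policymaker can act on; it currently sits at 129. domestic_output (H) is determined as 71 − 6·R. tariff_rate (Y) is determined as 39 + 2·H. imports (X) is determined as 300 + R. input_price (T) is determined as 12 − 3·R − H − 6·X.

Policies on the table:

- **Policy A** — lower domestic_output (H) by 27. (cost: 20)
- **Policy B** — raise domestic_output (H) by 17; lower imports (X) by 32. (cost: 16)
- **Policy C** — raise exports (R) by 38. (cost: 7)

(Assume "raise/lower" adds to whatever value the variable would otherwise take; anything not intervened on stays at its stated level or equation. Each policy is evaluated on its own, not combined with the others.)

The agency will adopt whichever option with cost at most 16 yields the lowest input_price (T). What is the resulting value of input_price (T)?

Policy B (H + 17, X − 32):
  R = 129
  H = 71 − 6·129 (+17 from intervention) = -686
  X = 300 + 129 (−32 from intervention) = 397
  T = 12 − 3·129 − (-686) − 6·397 = -2071
Policy C (R + 38):
  R = 129 + 38 = 167
  H = 71 − 6·167 = -931
  X = 300 + 167 = 467
  T = 12 − 3·167 − (-931) − 6·467 = -2360
Comparing — Policy B: T=-2071, Policy C: T=-2360. Lowest is -2360 (Policy C).

-2360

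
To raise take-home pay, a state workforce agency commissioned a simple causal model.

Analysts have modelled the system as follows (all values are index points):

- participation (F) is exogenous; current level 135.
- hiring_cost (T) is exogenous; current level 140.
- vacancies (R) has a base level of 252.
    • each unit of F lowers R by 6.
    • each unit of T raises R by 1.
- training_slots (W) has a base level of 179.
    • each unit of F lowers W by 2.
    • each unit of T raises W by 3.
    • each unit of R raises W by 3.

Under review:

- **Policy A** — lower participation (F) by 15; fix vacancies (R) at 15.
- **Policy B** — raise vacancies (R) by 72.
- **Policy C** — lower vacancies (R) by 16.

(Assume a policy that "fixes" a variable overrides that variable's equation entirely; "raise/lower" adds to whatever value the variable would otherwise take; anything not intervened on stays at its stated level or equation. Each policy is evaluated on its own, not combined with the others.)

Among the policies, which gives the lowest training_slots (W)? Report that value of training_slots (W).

Policy A (F − 15, R := 15):
  F = 135 − 15 = 120
  T = 140
  R = 15
  W = 179 − 2·120 + 3·140 + 3·15 = 404
Policy B (R + 72):
  F = 135
  T = 140
  R = 252 − 6·135 + 140 (+72 from intervention) = -346
  W = 179 − 2·135 + 3·140 + 3·(-346) = -709
Policy C (R − 16):
  F = 135
  T = 140
  R = 252 − 6·135 + 140 (−16 from intervention) = -434
  W = 179 − 2·135 + 3·140 + 3·(-434) = -973
Comparing — Policy A: W=404, Policy B: W=-709, Policy C: W=-973. Lowest is -973 (Policy C).

-973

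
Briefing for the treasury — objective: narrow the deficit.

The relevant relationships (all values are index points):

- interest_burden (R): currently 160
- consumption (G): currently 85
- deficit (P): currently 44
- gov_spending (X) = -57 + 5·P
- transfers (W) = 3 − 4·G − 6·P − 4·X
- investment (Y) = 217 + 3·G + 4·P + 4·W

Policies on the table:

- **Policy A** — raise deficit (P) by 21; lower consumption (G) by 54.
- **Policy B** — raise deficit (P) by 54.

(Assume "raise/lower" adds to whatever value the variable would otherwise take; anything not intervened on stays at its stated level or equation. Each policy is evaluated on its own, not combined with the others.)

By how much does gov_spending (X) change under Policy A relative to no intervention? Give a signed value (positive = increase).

105

Baseline:
  P = 44
  X = -57 + 5·44 = 163
Policy A (P + 21, G − 54):
  P = 44 + 21 = 65
  X = -57 + 5·65 = 268
Change in X: 268 − 163 = 105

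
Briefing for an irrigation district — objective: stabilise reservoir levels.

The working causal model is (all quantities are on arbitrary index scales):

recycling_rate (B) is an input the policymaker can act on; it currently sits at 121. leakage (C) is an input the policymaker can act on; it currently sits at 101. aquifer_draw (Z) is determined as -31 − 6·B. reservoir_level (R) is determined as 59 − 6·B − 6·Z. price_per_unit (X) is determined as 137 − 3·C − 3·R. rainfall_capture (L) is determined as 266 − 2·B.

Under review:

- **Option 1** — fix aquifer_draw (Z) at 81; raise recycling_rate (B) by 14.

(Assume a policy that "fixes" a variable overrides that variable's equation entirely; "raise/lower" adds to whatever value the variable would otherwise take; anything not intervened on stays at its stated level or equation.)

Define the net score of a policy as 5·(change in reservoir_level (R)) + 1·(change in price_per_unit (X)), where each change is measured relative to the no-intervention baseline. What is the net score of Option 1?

Baseline:
  B = 121
  C = 101
  Z = -31 − 6·121 = -757
  R = 59 − 6·121 − 6·(-757) = 3875
  X = 137 − 3·101 − 3·3875 = -11791
Option 1 (Z := 81, B + 14):
  B = 121 + 14 = 135
  C = 101
  Z = 81
  R = 59 − 6·135 − 6·81 = -1237
  X = 137 − 3·101 − 3·(-1237) = 3545
ΔR = -1237 − 3875 = -5112; ΔX = 3545 − (-11791) = 15336
Score = 5·(-5112) + 1·15336 = -10224

-10224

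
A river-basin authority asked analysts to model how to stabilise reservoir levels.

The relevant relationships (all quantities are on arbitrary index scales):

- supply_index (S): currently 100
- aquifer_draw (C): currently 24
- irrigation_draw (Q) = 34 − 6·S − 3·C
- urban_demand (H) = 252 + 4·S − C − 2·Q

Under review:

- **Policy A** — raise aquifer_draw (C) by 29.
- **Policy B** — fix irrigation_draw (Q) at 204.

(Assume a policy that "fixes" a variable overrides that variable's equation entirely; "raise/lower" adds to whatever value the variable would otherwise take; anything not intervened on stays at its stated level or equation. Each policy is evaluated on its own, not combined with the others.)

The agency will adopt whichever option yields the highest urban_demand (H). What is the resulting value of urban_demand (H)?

2049

Policy A (C + 29):
  S = 100
  C = 24 + 29 = 53
  Q = 34 − 6·100 − 3·53 = -725
  H = 252 + 4·100 − 53 − 2·(-725) = 2049
Policy B (Q := 204):
  S = 100
  C = 24
  Q = 204
  H = 252 + 4·100 − 24 − 2·204 = 220
Comparing — Policy A: H=2049, Policy B: H=220. Highest is 2049 (Policy A).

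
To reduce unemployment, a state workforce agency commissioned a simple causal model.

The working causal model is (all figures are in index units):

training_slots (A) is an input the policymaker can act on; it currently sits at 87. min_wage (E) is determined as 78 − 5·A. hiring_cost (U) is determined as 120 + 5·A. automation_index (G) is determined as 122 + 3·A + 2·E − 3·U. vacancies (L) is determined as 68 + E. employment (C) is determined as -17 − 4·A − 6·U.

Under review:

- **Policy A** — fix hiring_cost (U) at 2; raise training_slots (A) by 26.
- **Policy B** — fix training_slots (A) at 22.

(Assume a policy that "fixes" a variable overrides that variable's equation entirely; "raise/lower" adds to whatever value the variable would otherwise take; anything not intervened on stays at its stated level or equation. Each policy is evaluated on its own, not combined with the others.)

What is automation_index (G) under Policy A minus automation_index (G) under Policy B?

47

Policy A (U := 2, A + 26):
  A = 87 + 26 = 113
  E = 78 − 5·113 = -487
  U = 2
  G = 122 + 3·113 + 2·(-487) − 3·2 = -519
Policy B (A := 22):
  A = 22
  E = 78 − 5·22 = -32
  U = 120 + 5·22 = 230
  G = 122 + 3·22 + 2·(-32) − 3·230 = -566
G: -519 − (-566) = 47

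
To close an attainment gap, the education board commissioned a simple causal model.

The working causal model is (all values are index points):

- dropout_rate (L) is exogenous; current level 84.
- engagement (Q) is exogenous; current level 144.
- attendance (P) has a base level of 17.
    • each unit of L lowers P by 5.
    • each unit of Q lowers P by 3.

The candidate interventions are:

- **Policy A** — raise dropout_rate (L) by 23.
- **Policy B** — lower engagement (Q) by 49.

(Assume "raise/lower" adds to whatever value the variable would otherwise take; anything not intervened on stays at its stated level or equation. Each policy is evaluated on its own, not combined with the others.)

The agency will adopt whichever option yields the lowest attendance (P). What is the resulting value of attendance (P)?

-950

Policy A (L + 23):
  L = 84 + 23 = 107
  Q = 144
  P = 17 − 5·107 − 3·144 = -950
Policy B (Q − 49):
  L = 84
  Q = 144 − 49 = 95
  P = 17 − 5·84 − 3·95 = -688
Comparing — Policy A: P=-950, Policy B: P=-688. Lowest is -950 (Policy A).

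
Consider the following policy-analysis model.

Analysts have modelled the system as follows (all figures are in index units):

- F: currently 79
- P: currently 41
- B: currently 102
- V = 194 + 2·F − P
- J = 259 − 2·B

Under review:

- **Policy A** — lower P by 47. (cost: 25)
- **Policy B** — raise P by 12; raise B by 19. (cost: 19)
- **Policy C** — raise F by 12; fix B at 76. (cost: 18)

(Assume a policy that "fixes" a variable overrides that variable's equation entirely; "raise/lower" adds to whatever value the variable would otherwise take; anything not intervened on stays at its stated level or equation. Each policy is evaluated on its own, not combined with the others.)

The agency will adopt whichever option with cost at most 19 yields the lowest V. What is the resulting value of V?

Policy B (P + 12, B + 19):
  F = 79
  P = 41 + 12 = 53
  V = 194 + 2·79 − 53 = 299
Policy C (F + 12, B := 76):
  F = 79 + 12 = 91
  P = 41
  V = 194 + 2·91 − 41 = 335
Comparing — Policy B: V=299, Policy C: V=335. Lowest is 299 (Policy B).

299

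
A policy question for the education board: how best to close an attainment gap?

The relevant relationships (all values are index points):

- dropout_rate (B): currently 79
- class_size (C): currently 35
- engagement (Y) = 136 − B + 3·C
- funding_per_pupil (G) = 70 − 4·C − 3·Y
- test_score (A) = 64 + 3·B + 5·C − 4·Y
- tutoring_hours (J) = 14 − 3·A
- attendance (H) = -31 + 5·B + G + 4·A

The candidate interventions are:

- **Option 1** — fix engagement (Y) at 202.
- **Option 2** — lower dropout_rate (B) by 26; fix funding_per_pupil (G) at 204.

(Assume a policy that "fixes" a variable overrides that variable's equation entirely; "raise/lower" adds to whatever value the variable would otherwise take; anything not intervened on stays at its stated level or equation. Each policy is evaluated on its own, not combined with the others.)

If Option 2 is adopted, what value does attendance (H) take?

Option 2 (B − 26, G := 204):
  B = 79 − 26 = 53
  C = 35
  Y = 136 − 53 + 3·35 = 188
  G = 204
  A = 64 + 3·53 + 5·35 − 4·188 = -354
  H = -31 + 5·53 + 204 + 4·(-354) = -978

-978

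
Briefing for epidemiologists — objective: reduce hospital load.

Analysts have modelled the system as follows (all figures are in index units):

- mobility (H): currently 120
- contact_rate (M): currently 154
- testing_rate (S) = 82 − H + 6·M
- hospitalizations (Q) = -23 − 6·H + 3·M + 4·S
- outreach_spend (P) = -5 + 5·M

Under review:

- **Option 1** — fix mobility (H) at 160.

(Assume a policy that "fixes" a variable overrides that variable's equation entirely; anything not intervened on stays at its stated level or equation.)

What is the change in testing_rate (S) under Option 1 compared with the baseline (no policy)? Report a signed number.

Baseline:
  H = 120
  M = 154
  S = 82 − 120 + 6·154 = 886
Option 1 (H := 160):
  H = 160
  M = 154
  S = 82 − 160 + 6·154 = 846
Change in S: 846 − 886 = -40

-40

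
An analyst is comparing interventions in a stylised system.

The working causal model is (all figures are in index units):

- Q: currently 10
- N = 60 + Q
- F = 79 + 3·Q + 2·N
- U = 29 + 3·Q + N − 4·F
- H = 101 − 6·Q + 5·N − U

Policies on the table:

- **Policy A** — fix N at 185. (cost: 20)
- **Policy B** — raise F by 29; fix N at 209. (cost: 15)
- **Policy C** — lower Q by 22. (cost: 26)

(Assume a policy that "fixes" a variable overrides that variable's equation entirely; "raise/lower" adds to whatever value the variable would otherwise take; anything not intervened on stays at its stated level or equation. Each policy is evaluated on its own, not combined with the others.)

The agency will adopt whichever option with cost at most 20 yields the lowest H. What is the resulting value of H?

2638

Policy A (N := 185):
  Q = 10
  N = 185
  F = 79 + 3·10 + 2·185 = 479
  U = 29 + 3·10 + 185 − 4·479 = -1672
  H = 101 − 6·10 + 5·185 − (-1672) = 2638
Policy B (F + 29, N := 209):
  Q = 10
  N = 209
  F = 79 + 3·10 + 2·209 (+29 from intervention) = 556
  U = 29 + 3·10 + 209 − 4·556 = -1956
  H = 101 − 6·10 + 5·209 − (-1956) = 3042
Comparing — Policy A: H=2638, Policy B: H=3042. Lowest is 2638 (Policy A).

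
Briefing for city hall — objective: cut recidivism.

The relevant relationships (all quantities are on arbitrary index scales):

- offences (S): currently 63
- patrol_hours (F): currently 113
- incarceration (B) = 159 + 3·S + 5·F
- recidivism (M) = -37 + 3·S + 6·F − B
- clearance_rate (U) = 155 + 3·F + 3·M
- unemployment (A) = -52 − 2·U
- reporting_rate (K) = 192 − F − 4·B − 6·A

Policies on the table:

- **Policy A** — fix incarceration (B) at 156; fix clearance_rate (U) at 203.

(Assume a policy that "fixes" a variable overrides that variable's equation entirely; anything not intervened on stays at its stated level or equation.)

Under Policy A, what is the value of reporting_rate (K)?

Policy A (B := 156, U := 203):
  S = 63
  F = 113
  B = 156
  M = -37 + 3·63 + 6·113 − 156 = 674
  U = 203
  A = -52 − 2·203 = -458
  K = 192 − 113 − 4·156 − 6·(-458) = 2203

2203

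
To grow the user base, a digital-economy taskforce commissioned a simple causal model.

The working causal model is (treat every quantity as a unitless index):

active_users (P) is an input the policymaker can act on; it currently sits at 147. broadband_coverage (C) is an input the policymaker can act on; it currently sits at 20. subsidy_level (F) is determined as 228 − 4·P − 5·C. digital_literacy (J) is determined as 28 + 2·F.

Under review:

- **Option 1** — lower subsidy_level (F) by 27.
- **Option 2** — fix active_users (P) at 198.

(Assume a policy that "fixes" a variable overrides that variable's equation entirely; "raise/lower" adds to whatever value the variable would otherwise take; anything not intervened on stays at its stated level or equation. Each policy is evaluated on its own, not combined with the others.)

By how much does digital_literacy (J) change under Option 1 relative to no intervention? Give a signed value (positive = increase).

-54

Baseline:
  P = 147
  C = 20
  F = 228 − 4·147 − 5·20 = -460
  J = 28 + 2·(-460) = -892
Option 1 (F − 27):
  P = 147
  C = 20
  F = 228 − 4·147 − 5·20 (−27 from intervention) = -487
  J = 28 + 2·(-487) = -946
Change in J: -946 − (-892) = -54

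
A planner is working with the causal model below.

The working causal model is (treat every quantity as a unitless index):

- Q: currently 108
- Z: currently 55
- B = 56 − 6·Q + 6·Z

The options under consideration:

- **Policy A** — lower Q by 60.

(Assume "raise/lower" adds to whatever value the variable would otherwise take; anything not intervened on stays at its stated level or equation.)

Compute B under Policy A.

Policy A (Q − 60):
  Q = 108 − 60 = 48
  Z = 55
  B = 56 − 6·48 + 6·55 = 98

98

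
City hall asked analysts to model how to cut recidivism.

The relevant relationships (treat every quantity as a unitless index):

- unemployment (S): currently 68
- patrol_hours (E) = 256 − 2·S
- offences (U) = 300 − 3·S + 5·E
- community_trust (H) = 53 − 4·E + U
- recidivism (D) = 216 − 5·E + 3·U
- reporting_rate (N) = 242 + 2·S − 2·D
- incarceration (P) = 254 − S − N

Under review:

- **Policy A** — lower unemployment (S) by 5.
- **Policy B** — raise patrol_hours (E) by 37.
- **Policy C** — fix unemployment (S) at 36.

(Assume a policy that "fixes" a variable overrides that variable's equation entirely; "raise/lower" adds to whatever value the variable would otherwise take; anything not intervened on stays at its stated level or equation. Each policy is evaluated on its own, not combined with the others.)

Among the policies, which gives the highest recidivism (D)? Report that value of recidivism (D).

Policy A (S − 5):
  S = 68 − 5 = 63
  E = 256 − 2·63 = 130
  U = 300 − 3·63 + 5·130 = 761
  D = 216 − 5·130 + 3·761 = 1849
Policy B (E + 37):
  S = 68
  E = 256 − 2·68 (+37 from intervention) = 157
  U = 300 − 3·68 + 5·157 = 881
  D = 216 − 5·157 + 3·881 = 2074
Policy C (S := 36):
  S = 36
  E = 256 − 2·36 = 184
  U = 300 − 3·36 + 5·184 = 1112
  D = 216 − 5·184 + 3·1112 = 2632
Comparing — Policy A: D=1849, Policy B: D=2074, Policy C: D=2632. Highest is 2632 (Policy C).

2632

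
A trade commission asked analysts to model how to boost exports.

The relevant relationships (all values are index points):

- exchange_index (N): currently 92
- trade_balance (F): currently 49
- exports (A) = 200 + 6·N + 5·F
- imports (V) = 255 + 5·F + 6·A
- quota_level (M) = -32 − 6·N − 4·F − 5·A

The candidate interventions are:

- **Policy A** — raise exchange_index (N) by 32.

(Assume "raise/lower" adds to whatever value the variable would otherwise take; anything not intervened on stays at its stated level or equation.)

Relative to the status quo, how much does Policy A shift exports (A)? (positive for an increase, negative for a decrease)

192

Baseline:
  N = 92
  F = 49
  A = 200 + 6·92 + 5·49 = 997
Policy A (N + 32):
  N = 92 + 32 = 124
  F = 49
  A = 200 + 6·124 + 5·49 = 1189
Change in A: 1189 − 997 = 192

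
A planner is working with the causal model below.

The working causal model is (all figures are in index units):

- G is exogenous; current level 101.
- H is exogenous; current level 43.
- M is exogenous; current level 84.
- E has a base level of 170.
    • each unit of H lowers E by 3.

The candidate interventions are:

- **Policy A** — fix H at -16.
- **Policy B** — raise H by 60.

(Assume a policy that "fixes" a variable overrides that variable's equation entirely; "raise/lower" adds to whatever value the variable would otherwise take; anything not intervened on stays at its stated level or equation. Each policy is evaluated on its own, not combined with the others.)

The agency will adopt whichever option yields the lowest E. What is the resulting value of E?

Policy A (H := -16):
  H = -16
  E = 170 − 3·(-16) = 218
Policy B (H + 60):
  H = 43 + 60 = 103
  E = 170 − 3·103 = -139
Comparing — Policy A: E=218, Policy B: E=-139. Lowest is -139 (Policy B).

-139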